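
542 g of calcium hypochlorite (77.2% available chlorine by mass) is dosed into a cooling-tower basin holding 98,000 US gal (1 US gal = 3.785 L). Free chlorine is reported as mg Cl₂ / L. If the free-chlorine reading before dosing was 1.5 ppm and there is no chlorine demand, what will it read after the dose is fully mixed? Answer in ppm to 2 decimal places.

Volume: 98,000 US gal × 3.785 L/gal = 370,930 L.
Available chlorine delivered: 542 g × 0.772 = 418.4 g as Cl₂.
Concentration rise: 418.4 g / 370,930 L = 1.128 mg/L = 1.13 ppm.
Final FC: 1.5 + 1.13 = 2.63 ppm.

2.63 ppm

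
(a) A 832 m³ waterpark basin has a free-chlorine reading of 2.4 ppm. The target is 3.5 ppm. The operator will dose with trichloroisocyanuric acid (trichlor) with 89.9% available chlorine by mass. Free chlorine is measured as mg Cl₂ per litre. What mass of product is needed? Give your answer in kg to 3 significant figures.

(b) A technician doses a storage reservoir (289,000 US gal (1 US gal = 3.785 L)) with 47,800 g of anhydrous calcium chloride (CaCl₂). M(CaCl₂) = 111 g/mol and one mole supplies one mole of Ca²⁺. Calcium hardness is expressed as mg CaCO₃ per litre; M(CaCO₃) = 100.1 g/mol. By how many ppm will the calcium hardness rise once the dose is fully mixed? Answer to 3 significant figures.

(a) 1.02 kg; (b) 39.4 ppm

(a) Volume: 832 m³ = 832,000 L.
(a) Chlorine deficit: 3.5 − 2.4 = 1.1 ppm = 1.1 mg/L as Cl₂.
(a) Cl₂ equivalent needed: 1.1 mg/L × 832,000 L = 915,200 mg = 915.2 g.
(a) Product at 89.9% available chlorine: 915.2 / 0.899 = 1018 g.

(b) Volume: 289,000 US gal × 3.785 L/gal = 1,093,865 L.
(b) Moles of Ca²⁺: 47,800 g ÷ 111 g/mol = 430.6 mol.
(b) As CaCO₃: 430.6 mol × 100.1 g/mol = 43,110 g.
(b) Rise: 43,110 g / 1,093,865 L × 1000 = 39.41 mg/L.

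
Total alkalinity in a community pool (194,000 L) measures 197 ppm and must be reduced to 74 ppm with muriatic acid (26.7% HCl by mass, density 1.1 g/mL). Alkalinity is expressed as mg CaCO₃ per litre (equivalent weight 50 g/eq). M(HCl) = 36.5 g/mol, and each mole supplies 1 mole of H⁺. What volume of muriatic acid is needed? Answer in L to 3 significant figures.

59.3 L

Alkalinity to neutralize: (197 − 74) = 123 mg/L as CaCO₃ × 194,000 L = 23,860 g as CaCO₃.
Equivalents of H⁺ required: 23,860 ÷ 50 g/eq = 477.2 eq = 477.2 mol HCl.
Mass of HCl: 477.2 × 36.5 = 17,420 g.
Mass of 26.7% solution: 17,420 / 0.267 = 65,240 g.
Volume: 65,240 g ÷ 1.1 g/mL = 59,310 mL.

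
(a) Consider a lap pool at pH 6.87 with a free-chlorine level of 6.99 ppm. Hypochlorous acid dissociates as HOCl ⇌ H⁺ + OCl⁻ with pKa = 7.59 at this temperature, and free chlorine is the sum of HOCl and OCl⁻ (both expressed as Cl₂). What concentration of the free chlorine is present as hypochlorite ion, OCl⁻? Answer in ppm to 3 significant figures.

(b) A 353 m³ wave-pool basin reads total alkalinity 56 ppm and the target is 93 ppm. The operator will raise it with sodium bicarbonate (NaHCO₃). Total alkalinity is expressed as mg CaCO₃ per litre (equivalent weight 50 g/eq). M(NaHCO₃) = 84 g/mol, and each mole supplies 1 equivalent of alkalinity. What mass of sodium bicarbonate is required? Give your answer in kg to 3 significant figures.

(a) [OCl⁻]/[HOCl] = 10^(pH − pKa) = 10^(6.87 − 7.59) = 10^-0.72 = 0.1905.
(a) Fraction as HOCl = 1 / (1 + 0.1905) = 0.84.
(a) OCl⁻ = (1 − 0.84) × 6.99 ppm = 1.119 ppm.

(b) Volume: 353 m³ = 353,000 L.
(b) Alkalinity to add: (93 − 56) = 37 mg/L as CaCO₃ × 353,000 L = 13,060 g as CaCO₃.
(b) Equivalents: 13,060 g ÷ 50 g/eq = 261.2 eq.
(b) NaHCO₃ supplies 1 eq per mole → 261.2 mol.
(b) Mass: 261.2 mol × 84 g/mol = 21,940 g.

(a) 1.12 ppm; (b) 21.9 kg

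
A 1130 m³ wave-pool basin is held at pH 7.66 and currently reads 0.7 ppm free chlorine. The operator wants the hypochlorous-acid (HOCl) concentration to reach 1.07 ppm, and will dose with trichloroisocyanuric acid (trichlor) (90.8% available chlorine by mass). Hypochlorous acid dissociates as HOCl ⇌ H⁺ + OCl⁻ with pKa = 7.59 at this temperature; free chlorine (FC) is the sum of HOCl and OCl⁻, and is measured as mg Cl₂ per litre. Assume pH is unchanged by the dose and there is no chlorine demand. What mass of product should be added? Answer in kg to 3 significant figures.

2.02 kg

Volume: 1130 m³ = 1,130,000 L.
[OCl⁻]/[HOCl] = 10^(pH − pKa) = 10^(7.66 − 7.59) = 1.175; fraction as HOCl = 1/(1 + 1.175) = 0.4598.
Free chlorine required for 1.07 ppm HOCl: 1.07 / 0.4598 = 2.327 ppm.
FC to add: 2.327 − 0.7 = 1.627 mg/L as Cl₂.
Cl₂ equivalent: 1.627 mg/L × 1,130,000 L = 1839 g.
Product at 90.8% available Cl: 1839 / 0.908 = 2025 g.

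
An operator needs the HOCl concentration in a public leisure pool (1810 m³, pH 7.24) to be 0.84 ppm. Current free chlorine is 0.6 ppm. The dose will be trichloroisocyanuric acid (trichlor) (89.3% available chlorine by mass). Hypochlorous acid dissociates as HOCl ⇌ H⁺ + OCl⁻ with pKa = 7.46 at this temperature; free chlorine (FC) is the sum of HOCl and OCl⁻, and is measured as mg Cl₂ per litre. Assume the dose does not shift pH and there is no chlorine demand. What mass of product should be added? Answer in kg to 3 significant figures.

1.51 kg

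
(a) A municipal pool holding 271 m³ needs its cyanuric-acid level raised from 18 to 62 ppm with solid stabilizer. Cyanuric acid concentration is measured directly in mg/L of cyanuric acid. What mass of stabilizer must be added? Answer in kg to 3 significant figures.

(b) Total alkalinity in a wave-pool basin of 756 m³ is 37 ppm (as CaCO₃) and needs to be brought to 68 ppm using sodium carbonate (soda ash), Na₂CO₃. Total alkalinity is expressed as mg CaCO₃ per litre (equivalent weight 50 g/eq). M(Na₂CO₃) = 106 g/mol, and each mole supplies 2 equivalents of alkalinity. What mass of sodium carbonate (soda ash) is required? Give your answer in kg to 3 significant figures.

(a) Volume: 271 m³ = 271,000 L.
(a) CYA to add: (62 − 18) = 44 mg/L × 271,000 L = 11,920 g cyanuric acid.

(b) Volume: 756 m³ = 756,000 L.
(b) Alkalinity to add: (68 − 37) = 31 mg/L as CaCO₃ × 756,000 L = 23,440 g as CaCO₃.
(b) Equivalents: 23,440 g ÷ 50 g/eq = 468.7 eq.
(b) Each mole of Na₂CO₃ supplies 2 eq, so 468.7 / 2 = 234.4 mol.
(b) Mass: 234.4 mol × 106 g/mol = 24,840 g.

(a) 11.9 kg; (b) 24.8 kg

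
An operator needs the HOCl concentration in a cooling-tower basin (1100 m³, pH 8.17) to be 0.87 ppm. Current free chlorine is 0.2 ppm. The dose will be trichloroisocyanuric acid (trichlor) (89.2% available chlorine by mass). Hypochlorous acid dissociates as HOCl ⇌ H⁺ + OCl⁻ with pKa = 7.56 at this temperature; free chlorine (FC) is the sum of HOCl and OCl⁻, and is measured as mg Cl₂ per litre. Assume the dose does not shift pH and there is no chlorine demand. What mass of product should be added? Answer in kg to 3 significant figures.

5.20 kg

Volume: 1100 m³ = 1,100,000 L.
[OCl⁻]/[HOCl] = 10^(pH − pKa) = 10^(8.17 − 7.56) = 4.074; fraction as HOCl = 1/(1 + 4.074) = 0.1971.
Free chlorine required for 0.87 ppm HOCl: 0.87 / 0.1971 = 4.414 ppm.
FC to add: 4.414 − 0.2 = 4.214 mg/L as Cl₂.
Cl₂ equivalent: 4.214 mg/L × 1,100,000 L = 4636 g.
Product at 89.2% available Cl: 4636 / 0.892 = 5197 g.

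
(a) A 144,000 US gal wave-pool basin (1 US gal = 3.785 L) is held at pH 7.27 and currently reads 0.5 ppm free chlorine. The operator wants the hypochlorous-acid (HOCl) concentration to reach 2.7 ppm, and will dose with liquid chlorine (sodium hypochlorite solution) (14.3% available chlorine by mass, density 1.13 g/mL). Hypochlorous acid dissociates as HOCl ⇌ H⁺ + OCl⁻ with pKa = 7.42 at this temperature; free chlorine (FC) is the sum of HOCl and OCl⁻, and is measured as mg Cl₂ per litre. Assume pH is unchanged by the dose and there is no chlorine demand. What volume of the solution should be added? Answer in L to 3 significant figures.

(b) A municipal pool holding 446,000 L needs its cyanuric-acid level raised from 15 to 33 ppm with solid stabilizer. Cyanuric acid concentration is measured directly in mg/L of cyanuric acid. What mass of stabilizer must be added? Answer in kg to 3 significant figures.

(a) Volume: 144,000 US gal × 3.785 L/gal = 545,040 L.
(a) [OCl⁻]/[HOCl] = 10^(pH − pKa) = 10^(7.27 − 7.42) = 0.7079; fraction as HOCl = 1/(1 + 0.7079) = 0.5855.
(a) Free chlorine required for 2.7 ppm HOCl: 2.7 / 0.5855 = 4.611 ppm.
(a) FC to add: 4.611 − 0.5 = 4.111 mg/L as Cl₂.
(a) Cl₂ equivalent: 4.111 mg/L × 545,040 L = 2241 g.
(a) Product at 14.3% available Cl: 2241 / 0.143 = 15,670 g.
(a) Volume: 15,670 g ÷ 1.13 g/mL = 13,870 mL.

(b) CYA to add: (33 − 15) = 18 mg/L × 446,000 L = 8028 g cyanuric acid.

(a) 13.9 L; (b) 8.03 kg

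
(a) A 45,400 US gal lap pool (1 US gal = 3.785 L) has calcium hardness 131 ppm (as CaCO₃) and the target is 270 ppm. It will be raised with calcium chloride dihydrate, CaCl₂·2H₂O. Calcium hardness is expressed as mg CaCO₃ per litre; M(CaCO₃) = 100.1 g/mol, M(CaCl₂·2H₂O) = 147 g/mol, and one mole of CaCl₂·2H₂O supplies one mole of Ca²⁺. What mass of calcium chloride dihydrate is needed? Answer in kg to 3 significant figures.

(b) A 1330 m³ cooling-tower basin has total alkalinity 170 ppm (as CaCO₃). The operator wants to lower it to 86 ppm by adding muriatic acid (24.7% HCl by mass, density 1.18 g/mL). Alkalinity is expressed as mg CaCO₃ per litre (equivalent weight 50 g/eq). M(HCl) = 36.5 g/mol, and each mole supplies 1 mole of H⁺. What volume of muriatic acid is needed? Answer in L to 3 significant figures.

(a) Volume: 45,400 US gal × 3.785 L/gal = 171,839 L.
(a) Hardness to add: (270 − 131) = 139 mg/L as CaCO₃ × 171,839 L = 23,890 g as CaCO₃.
(a) Moles of Ca²⁺ (1 mol Ca²⁺ ≡ 1 mol CaCO₃): 23,890 / 100.1 g/mol = 238.6 mol.
(a) Mass of CaCl₂·2H₂O: 238.6 × 147 = 35,080 g.

(b) Volume: 1330 m³ = 1,330,000 L.
(b) Alkalinity to neutralize: (170 − 86) = 84 mg/L as CaCO₃ × 1,330,000 L = 111,700 g as CaCO₃.
(b) Equivalents of H⁺ required: 111,700 ÷ 50 g/eq = 2234 eq = 2234 mol HCl.
(b) Mass of HCl: 2234 × 36.5 = 81,560 g.
(b) Mass of 24.7% solution: 81,560 / 0.247 = 330,200 g.
(b) Volume: 330,200 g ÷ 1.18 g/mL = 279,800 mL.

(a) 35.1 kg; (b) 280 L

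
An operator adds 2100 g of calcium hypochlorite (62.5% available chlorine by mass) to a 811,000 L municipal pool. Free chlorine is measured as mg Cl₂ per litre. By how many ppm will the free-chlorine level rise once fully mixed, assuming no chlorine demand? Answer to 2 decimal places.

Available chlorine delivered: 2100 g × 0.625 = 1312 g as Cl₂.
Concentration rise: 1312 g / 811,000 L = 1.618 mg/L = 1.62 ppm.

1.62 ppm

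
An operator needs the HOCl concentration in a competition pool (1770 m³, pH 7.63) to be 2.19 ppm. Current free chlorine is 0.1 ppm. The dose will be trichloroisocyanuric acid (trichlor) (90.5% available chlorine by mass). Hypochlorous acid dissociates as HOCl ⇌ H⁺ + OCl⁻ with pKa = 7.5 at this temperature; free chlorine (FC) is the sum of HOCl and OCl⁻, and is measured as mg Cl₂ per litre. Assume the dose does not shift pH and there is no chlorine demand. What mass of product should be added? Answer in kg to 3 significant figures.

9.87 kg

Volume: 1770 m³ = 1,770,000 L.
[OCl⁻]/[HOCl] = 10^(pH − pKa) = 10^(7.63 − 7.5) = 1.349; fraction as HOCl = 1/(1 + 1.349) = 0.4257.
Free chlorine required for 2.19 ppm HOCl: 2.19 / 0.4257 = 5.144 ppm.
FC to add: 5.144 − 0.1 = 5.044 mg/L as Cl₂.
Cl₂ equivalent: 5.044 mg/L × 1,770,000 L = 8928 g.
Product at 90.5% available Cl: 8928 / 0.905 = 9866 g.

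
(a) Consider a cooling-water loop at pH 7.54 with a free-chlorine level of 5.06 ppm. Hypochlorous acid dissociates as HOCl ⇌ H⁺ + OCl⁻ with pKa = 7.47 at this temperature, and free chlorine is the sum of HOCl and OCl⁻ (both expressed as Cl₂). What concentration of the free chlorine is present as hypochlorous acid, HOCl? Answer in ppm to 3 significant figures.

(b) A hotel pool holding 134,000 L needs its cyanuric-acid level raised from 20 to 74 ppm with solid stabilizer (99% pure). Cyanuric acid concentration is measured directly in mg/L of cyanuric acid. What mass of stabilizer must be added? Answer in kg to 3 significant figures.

(a) 2.33 ppm; (b) 7.31 kg

(a) [OCl⁻]/[HOCl] = 10^(pH − pKa) = 10^(7.54 − 7.47) = 10^0.07 = 1.175.
(a) Fraction as HOCl = 1 / (1 + 1.175) = 0.4598.
(a) HOCl = 0.4598 × 5.06 ppm = 2.327 ppm.

(b) CYA to add: (74 − 20) = 54 mg/L × 134,000 L = 7236 g cyanuric acid.
(b) At 99% purity: 7236 / 0.99 = 7309 g product.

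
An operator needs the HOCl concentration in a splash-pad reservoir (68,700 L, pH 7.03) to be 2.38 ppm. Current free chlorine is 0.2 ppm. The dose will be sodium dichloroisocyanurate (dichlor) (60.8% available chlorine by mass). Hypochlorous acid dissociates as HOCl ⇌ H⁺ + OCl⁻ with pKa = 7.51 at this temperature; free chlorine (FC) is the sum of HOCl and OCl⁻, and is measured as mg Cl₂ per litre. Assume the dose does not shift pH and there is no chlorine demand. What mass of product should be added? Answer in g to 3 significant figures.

335 g

[OCl⁻]/[HOCl] = 10^(pH − pKa) = 10^(7.03 − 7.51) = 0.3311; fraction as HOCl = 1/(1 + 0.3311) = 0.7512.
Free chlorine required for 2.38 ppm HOCl: 2.38 / 0.7512 = 3.168 ppm.
FC to add: 3.168 − 0.2 = 2.968 mg/L as Cl₂.
Cl₂ equivalent: 2.968 mg/L × 68,700 L = 203.9 g.
Product at 60.8% available Cl: 203.9 / 0.608 = 335.4 g.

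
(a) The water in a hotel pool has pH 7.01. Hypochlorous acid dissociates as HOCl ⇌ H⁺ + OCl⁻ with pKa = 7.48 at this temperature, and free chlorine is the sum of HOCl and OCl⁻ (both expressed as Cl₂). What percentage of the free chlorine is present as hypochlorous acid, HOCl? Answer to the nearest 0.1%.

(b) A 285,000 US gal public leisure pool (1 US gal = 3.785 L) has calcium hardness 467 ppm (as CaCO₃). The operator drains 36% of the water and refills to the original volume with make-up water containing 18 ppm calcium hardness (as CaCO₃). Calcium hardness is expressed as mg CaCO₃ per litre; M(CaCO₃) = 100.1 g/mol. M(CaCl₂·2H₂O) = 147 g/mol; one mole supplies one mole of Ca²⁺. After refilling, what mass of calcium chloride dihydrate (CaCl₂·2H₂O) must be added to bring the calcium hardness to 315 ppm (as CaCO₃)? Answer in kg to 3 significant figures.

(a) [OCl⁻]/[HOCl] = 10^(pH − pKa) = 10^(7.01 − 7.48) = 10^-0.47 = 0.3388.
(a) Fraction as HOCl = 1 / (1 + 0.3388) = 0.7469.

(b) Volume: 285,000 US gal × 3.785 L/gal = 1,078,725 L.
(b) After draining 36% and refilling: 467 × 0.64 + 18 × 0.36 = 305.36 ppm.
(b) Deficit to target: 315 − 305.36 = 9.64 mg/L.
(b) As CaCO₃: 9.64 mg/L × 1,078,725 L = 10,400 g; ÷ 100.1 = 103.9 mol Ca²⁺.
(b) Mass: 103.9 × 147 = 15,270 g.

(a) 74.7%; (b) 15.3 kg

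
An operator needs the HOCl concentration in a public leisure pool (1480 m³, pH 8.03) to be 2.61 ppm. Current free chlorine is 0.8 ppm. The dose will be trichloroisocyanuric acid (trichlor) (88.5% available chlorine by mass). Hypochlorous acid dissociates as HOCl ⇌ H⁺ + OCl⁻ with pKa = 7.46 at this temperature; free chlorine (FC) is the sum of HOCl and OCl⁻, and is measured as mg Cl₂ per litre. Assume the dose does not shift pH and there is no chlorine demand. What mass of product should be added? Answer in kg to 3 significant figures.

Volume: 1480 m³ = 1,480,000 L.
[OCl⁻]/[HOCl] = 10^(pH − pKa) = 10^(8.03 − 7.46) = 3.715; fraction as HOCl = 1/(1 + 3.715) = 0.2121.
Free chlorine required for 2.61 ppm HOCl: 2.61 / 0.2121 = 12.31 ppm.
FC to add: 12.31 − 0.8 = 11.51 mg/L as Cl₂.
Cl₂ equivalent: 11.51 mg/L × 1,480,000 L = 17,030 g.
Product at 88.5% available Cl: 17,030 / 0.885 = 19,240 g.

19.2 kg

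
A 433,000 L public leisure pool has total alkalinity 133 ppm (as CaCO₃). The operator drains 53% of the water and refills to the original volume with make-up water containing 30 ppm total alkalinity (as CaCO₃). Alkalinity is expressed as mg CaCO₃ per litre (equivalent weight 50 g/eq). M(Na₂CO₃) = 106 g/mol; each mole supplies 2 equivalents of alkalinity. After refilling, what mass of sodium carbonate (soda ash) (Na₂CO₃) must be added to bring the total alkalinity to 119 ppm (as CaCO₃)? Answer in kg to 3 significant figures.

After draining 53% and refilling: 133 × 0.47 + 30 × 0.53 = 78.41 ppm.
Deficit to target: 119 − 78.41 = 40.59 mg/L.
As CaCO₃: 40.59 mg/L × 433,000 L = 17,580 g; ÷ 50 g/eq ÷ 2 = 175.8 mol Na₂CO₃.
Mass: 175.8 × 106 = 18,630 g.

18.6 kg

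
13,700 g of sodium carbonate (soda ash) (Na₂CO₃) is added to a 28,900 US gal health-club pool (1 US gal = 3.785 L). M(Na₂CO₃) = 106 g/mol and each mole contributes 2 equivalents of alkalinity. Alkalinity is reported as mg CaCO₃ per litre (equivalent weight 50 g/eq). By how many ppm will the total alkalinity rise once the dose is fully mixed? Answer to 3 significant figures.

118 ppm

Volume: 28,900 US gal × 3.785 L/gal = 109,386 L.
Moles of Na₂CO₃: 13,700 g ÷ 106 g/mol = 129.2 mol → 258.5 eq of alkalinity.
As CaCO₃: 258.5 eq × 50 g/eq = 12,920 g.
Rise: 12,920 g / 109,386 L × 1000 = 118.2 mg/L.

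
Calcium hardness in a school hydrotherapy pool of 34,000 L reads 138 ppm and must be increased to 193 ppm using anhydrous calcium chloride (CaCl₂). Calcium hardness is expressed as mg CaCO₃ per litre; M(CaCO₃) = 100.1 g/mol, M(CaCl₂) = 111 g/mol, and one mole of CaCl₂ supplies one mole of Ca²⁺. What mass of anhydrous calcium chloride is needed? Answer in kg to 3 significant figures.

2.07 kg

Hardness to add: (193 − 138) = 55 mg/L as CaCO₃ × 34,000 L = 1870 g as CaCO₃.
Moles of Ca²⁺ (1 mol Ca²⁺ ≡ 1 mol CaCO₃): 1870 / 100.1 g/mol = 18.68 mol.
Mass of CaCl₂: 18.68 × 111 = 2074 g.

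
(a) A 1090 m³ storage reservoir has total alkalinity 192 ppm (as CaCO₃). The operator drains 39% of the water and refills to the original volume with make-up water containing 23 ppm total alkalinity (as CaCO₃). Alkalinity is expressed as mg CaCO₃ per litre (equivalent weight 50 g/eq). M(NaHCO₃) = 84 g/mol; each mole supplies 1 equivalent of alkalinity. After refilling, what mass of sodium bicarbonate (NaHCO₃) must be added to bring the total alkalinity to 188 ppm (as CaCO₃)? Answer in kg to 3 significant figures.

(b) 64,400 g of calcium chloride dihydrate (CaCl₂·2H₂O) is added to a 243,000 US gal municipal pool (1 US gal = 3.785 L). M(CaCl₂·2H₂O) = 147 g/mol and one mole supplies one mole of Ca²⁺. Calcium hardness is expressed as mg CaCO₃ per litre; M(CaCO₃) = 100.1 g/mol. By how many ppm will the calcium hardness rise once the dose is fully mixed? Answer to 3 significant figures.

(a) 113 kg; (b) 47.7 ppm

(a) Volume: 1090 m³ = 1,090,000 L.
(a) After draining 39% and refilling: 192 × 0.61 + 23 × 0.39 = 126.09 ppm.
(a) Deficit to target: 188 − 126.09 = 61.91 mg/L.
(a) As CaCO₃: 61.91 mg/L × 1,090,000 L = 67,480 g; ÷ 50 g/eq ÷ 1 = 1350 mol NaHCO₃.
(a) Mass: 1350 × 84 = 113,400 g.

(b) Volume: 243,000 US gal × 3.785 L/gal = 919,755 L.
(b) Moles of Ca²⁺: 64,400 g ÷ 147 g/mol = 438.1 mol.
(b) As CaCO₃: 438.1 mol × 100.1 g/mol = 43,850 g.
(b) Rise: 43,850 g / 919,755 L × 1000 = 47.68 mg/L.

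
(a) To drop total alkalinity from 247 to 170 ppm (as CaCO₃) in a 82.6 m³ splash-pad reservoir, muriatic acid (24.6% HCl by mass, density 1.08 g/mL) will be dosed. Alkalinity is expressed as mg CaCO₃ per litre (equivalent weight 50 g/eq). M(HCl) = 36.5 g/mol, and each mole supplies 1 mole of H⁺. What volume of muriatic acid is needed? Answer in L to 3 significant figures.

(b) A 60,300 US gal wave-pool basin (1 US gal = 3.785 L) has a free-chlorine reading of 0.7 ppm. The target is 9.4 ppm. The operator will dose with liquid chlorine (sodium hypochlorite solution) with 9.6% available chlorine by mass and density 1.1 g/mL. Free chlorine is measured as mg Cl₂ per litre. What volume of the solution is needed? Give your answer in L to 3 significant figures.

(a) Volume: 82.6 m³ = 82,600 L.
(a) Alkalinity to neutralize: (247 − 170) = 77 mg/L as CaCO₃ × 82,600 L = 6360 g as CaCO₃.
(a) Equivalents of H⁺ required: 6360 ÷ 50 g/eq = 127.2 eq = 127.2 mol HCl.
(a) Mass of HCl: 127.2 × 36.5 = 4643 g.
(a) Mass of 24.6% solution: 4643 / 0.246 = 18,870 g.
(a) Volume: 18,870 g ÷ 1.08 g/mL = 17,480 mL.

(b) Volume: 60,300 US gal × 3.785 L/gal = 228,236 L.
(b) Chlorine deficit: 9.4 − 0.7 = 8.7 ppm = 8.7 mg/L as Cl₂.
(b) Cl₂ equivalent needed: 8.7 mg/L × 228,236 L = 1,986,000 mg = 1986 g.
(b) Product at 9.6% available chlorine: 1986 / 0.096 = 20,680 g.
(b) Volume at density 1.1 g/mL: 20,680 g ÷ 1.1 g/mL = 18,800 mL.

(a) 17.5 L; (b) 18.8 L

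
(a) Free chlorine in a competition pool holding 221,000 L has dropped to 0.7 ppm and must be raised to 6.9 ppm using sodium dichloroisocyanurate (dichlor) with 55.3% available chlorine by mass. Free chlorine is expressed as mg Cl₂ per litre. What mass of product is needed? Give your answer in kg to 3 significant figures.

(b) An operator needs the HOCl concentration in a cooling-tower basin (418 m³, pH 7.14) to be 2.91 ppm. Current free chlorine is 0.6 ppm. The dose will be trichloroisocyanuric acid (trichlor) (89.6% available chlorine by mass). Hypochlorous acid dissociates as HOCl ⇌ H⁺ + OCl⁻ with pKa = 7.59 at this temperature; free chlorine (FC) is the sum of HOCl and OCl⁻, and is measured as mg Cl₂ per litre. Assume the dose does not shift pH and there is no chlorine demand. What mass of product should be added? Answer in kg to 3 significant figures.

(a) 2.48 kg; (b) 1.56 kg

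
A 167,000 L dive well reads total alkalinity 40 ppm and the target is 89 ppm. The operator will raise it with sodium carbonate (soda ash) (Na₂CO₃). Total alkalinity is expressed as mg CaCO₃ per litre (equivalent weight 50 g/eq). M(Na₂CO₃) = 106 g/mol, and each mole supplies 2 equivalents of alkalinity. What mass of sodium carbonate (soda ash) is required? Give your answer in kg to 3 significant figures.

Alkalinity to add: (89 − 40) = 49 mg/L as CaCO₃ × 167,000 L = 8183 g as CaCO₃.
Equivalents: 8183 g ÷ 50 g/eq = 163.7 eq.
Each mole of Na₂CO₃ supplies 2 eq, so 163.7 / 2 = 81.83 mol.
Mass: 81.83 mol × 106 g/mol = 8674 g.

8.67 kg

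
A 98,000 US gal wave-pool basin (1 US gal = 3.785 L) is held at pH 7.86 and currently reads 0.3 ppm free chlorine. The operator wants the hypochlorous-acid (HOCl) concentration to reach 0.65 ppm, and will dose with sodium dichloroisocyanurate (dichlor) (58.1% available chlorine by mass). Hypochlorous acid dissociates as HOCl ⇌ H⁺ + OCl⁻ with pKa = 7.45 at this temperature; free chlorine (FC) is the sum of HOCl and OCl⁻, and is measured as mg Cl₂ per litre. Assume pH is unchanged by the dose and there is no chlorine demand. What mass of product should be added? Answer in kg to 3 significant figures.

1.29 kg

Volume: 98,000 US gal × 3.785 L/gal = 370,930 L.
[OCl⁻]/[HOCl] = 10^(pH − pKa) = 10^(7.86 − 7.45) = 2.57; fraction as HOCl = 1/(1 + 2.57) = 0.2801.
Free chlorine required for 0.65 ppm HOCl: 0.65 / 0.2801 = 2.321 ppm.
FC to add: 2.321 − 0.3 = 2.021 mg/L as Cl₂.
Cl₂ equivalent: 2.021 mg/L × 370,930 L = 749.6 g.
Product at 58.1% available Cl: 749.6 / 0.581 = 1290 g.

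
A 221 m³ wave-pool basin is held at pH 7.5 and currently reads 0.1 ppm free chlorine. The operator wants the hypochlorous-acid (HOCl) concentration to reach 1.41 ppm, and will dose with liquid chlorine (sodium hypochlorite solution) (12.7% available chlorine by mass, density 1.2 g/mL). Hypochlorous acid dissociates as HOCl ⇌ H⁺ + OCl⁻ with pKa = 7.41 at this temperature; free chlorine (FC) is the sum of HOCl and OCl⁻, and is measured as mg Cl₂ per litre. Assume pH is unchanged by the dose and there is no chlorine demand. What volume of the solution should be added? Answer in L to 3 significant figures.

4.42 L

Volume: 221 m³ = 221,000 L.
[OCl⁻]/[HOCl] = 10^(pH − pKa) = 10^(7.5 − 7.41) = 1.23; fraction as HOCl = 1/(1 + 1.23) = 0.4484.
Free chlorine required for 1.41 ppm HOCl: 1.41 / 0.4484 = 3.145 ppm.
FC to add: 3.145 − 0.1 = 3.045 mg/L as Cl₂.
Cl₂ equivalent: 3.045 mg/L × 221,000 L = 672.9 g.
Product at 12.7% available Cl: 672.9 / 0.127 = 5298 g.
Volume: 5298 g ÷ 1.2 g/mL = 4415 mL.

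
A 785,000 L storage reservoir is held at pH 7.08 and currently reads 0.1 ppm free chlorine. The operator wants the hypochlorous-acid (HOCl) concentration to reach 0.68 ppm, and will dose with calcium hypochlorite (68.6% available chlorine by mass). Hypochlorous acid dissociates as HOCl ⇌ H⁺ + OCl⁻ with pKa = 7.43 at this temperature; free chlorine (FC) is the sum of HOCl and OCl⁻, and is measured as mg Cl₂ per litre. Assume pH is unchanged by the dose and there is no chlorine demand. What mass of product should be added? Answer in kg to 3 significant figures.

[OCl⁻]/[HOCl] = 10^(pH − pKa) = 10^(7.08 − 7.43) = 0.4467; fraction as HOCl = 1/(1 + 0.4467) = 0.6912.
Free chlorine required for 0.68 ppm HOCl: 0.68 / 0.6912 = 0.9837 ppm.
FC to add: 0.9837 − 0.1 = 0.8837 mg/L as Cl₂.
Cl₂ equivalent: 0.8837 mg/L × 785,000 L = 693.7 g.
Product at 68.6% available Cl: 693.7 / 0.686 = 1011 g.

1.01 kg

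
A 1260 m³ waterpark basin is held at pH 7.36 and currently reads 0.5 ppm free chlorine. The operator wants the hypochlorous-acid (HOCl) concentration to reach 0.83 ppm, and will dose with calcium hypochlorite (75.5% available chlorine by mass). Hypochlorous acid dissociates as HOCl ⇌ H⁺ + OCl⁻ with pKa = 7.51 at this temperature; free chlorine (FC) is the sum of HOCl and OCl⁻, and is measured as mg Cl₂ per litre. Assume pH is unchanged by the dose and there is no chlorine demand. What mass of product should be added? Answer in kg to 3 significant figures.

1.53 kg

Volume: 1260 m³ = 1,260,000 L.
[OCl⁻]/[HOCl] = 10^(pH − pKa) = 10^(7.36 − 7.51) = 0.7079; fraction as HOCl = 1/(1 + 0.7079) = 0.5855.
Free chlorine required for 0.83 ppm HOCl: 0.83 / 0.5855 = 1.418 ppm.
FC to add: 1.418 − 0.5 = 0.9176 mg/L as Cl₂.
Cl₂ equivalent: 0.9176 mg/L × 1,260,000 L = 1156 g.
Product at 75.5% available Cl: 1156 / 0.755 = 1531 g.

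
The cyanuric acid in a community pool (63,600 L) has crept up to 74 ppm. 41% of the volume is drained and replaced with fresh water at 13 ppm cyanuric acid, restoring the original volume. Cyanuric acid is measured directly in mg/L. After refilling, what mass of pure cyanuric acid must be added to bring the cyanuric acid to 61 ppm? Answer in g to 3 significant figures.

764 g

After draining 41% and refilling: 74 × 0.59 + 13 × 0.41 = 48.99 ppm.
Deficit to target: 61 − 48.99 = 12.01 mg/L.
Mass: 12.01 mg/L × 63,600 L = 763.8 g cyanuric acid.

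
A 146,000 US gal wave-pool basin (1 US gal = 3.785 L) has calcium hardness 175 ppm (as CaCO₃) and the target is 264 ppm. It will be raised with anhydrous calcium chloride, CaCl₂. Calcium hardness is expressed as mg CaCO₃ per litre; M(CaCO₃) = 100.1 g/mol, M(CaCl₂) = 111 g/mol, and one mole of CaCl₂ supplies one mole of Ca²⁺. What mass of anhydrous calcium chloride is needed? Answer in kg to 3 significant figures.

54.5 kg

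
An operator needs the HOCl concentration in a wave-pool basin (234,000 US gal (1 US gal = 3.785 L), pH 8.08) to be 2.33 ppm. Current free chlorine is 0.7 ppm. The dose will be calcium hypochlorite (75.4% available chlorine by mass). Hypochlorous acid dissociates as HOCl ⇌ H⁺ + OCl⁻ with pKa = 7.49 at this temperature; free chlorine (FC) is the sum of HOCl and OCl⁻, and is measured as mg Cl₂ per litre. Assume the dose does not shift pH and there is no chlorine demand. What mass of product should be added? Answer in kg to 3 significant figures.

12.6 kg

Volume: 234,000 US gal × 3.785 L/gal = 885,690 L.
[OCl⁻]/[HOCl] = 10^(pH − pKa) = 10^(8.08 − 7.49) = 3.89; fraction as HOCl = 1/(1 + 3.89) = 0.2045.
Free chlorine required for 2.33 ppm HOCl: 2.33 / 0.2045 = 11.39 ppm.
FC to add: 11.39 − 0.7 = 10.69 mg/L as Cl₂.
Cl₂ equivalent: 10.69 mg/L × 885,690 L = 9472 g.
Product at 75.4% available Cl: 9472 / 0.754 = 12,560 g.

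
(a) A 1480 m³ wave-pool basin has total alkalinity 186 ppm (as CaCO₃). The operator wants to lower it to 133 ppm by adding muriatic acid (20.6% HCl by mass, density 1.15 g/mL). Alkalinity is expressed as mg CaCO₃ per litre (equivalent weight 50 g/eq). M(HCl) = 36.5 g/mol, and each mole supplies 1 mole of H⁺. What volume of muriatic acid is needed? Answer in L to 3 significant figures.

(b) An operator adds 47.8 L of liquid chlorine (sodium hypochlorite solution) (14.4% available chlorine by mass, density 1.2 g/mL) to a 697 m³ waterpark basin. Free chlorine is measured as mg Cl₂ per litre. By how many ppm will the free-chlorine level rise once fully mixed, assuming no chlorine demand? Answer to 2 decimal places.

(a) 242 L; (b) 11.85 ppm

(a) Volume: 1480 m³ = 1,480,000 L.
(a) Alkalinity to neutralize: (186 − 133) = 53 mg/L as CaCO₃ × 1,480,000 L = 78,440 g as CaCO₃.
(a) Equivalents of H⁺ required: 78,440 ÷ 50 g/eq = 1569 eq = 1569 mol HCl.
(a) Mass of HCl: 1569 × 36.5 = 57,260 g.
(a) Mass of 20.6% solution: 57,260 / 0.206 = 278,000 g.
(a) Volume: 278,000 g ÷ 1.15 g/mL = 241,700 mL.

(b) Volume: 697 m³ = 697,000 L.
(b) Mass of solution: 47.8 L × 1000 mL/L × 1.2 g/mL = 57,360 g.
(b) Available chlorine delivered: 57,360 g × 0.144 = 8260 g as Cl₂.
(b) Concentration rise: 8260 g / 697,000 L = 11.85 mg/L = 11.85 ppm.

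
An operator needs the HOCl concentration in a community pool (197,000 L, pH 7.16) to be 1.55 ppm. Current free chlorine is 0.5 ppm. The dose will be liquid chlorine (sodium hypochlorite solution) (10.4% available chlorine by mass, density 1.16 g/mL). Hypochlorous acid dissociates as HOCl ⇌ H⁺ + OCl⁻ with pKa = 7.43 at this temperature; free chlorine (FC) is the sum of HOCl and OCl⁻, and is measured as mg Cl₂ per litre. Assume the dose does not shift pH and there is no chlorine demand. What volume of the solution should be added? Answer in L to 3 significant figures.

3.07 L

[OCl⁻]/[HOCl] = 10^(pH − pKa) = 10^(7.16 − 7.43) = 0.537; fraction as HOCl = 1/(1 + 0.537) = 0.6506.
Free chlorine required for 1.55 ppm HOCl: 1.55 / 0.6506 = 2.382 ppm.
FC to add: 2.382 − 0.5 = 1.882 mg/L as Cl₂.
Cl₂ equivalent: 1.882 mg/L × 197,000 L = 370.8 g.
Product at 10.4% available Cl: 370.8 / 0.104 = 3566 g.
Volume: 3566 g ÷ 1.16 g/mL = 3074 mL.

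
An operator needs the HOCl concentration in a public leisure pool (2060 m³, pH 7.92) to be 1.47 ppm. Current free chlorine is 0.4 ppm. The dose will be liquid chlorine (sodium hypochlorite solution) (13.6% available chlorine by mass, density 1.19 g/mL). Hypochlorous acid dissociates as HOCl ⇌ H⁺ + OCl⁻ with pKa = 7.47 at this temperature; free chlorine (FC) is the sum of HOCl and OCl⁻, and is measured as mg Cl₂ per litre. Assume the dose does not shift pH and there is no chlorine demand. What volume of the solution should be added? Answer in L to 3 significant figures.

66.4 L

Volume: 2060 m³ = 2,060,000 L.
[OCl⁻]/[HOCl] = 10^(pH − pKa) = 10^(7.92 − 7.47) = 2.818; fraction as HOCl = 1/(1 + 2.818) = 0.2619.
Free chlorine required for 1.47 ppm HOCl: 1.47 / 0.2619 = 5.613 ppm.
FC to add: 5.613 − 0.4 = 5.213 mg/L as Cl₂.
Cl₂ equivalent: 5.213 mg/L × 2,060,000 L = 10,740 g.
Product at 13.6% available Cl: 10,740 / 0.136 = 78,960 g.
Volume: 78,960 g ÷ 1.19 g/mL = 66,350 mL.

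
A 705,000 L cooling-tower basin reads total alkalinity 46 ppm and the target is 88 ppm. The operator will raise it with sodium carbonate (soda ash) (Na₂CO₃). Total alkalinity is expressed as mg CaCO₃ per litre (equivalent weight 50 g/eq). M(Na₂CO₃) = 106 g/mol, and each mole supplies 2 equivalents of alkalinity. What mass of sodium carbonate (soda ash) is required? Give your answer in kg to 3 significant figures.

31.4 kg

Alkalinity to add: (88 − 46) = 42 mg/L as CaCO₃ × 705,000 L = 29,610 g as CaCO₃.
Equivalents: 29,610 g ÷ 50 g/eq = 592.2 eq.
Each mole of Na₂CO₃ supplies 2 eq, so 592.2 / 2 = 296.1 mol.
Mass: 296.1 mol × 106 g/mol = 31,390 g.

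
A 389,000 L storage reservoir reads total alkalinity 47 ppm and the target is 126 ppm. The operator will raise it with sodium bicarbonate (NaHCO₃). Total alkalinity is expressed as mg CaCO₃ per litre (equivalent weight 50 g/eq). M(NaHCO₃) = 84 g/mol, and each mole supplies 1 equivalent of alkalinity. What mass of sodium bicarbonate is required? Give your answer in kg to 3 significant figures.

51.6 kg

Alkalinity to add: (126 − 47) = 79 mg/L as CaCO₃ × 389,000 L = 30,730 g as CaCO₃.
Equivalents: 30,730 g ÷ 50 g/eq = 614.6 eq.
NaHCO₃ supplies 1 eq per mole → 614.6 mol.
Mass: 614.6 mol × 84 g/mol = 51,630 g.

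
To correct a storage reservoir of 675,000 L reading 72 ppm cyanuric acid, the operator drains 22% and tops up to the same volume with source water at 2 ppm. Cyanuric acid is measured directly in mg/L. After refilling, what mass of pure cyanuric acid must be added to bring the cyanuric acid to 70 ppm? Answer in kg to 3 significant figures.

After draining 22% and refilling: 72 × 0.78 + 2 × 0.22 = 56.6 ppm.
Deficit to target: 70 − 56.6 = 13.4 mg/L.
Mass: 13.4 mg/L × 675,000 L = 9045 g cyanuric acid.

9.04 kg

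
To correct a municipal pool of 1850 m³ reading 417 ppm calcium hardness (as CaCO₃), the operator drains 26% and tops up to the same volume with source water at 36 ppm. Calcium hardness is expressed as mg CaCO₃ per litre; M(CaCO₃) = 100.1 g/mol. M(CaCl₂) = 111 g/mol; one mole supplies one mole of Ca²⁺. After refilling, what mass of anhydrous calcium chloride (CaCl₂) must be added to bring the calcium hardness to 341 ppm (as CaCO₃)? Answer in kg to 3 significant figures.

Volume: 1850 m³ = 1,850,000 L.
After draining 26% and refilling: 417 × 0.74 + 36 × 0.26 = 317.94 ppm.
Deficit to target: 341 − 317.94 = 23.06 mg/L.
As CaCO₃: 23.06 mg/L × 1,850,000 L = 42,660 g; ÷ 100.1 = 426.2 mol Ca²⁺.
Mass: 426.2 × 111 = 47,310 g.

47.3 kg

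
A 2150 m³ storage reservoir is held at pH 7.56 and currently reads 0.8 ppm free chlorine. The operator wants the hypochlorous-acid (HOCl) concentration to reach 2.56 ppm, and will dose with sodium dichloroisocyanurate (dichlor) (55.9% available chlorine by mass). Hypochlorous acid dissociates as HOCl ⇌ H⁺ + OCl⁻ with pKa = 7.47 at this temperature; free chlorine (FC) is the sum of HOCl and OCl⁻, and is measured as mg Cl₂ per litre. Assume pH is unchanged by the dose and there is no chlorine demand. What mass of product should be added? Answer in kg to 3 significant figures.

Volume: 2150 m³ = 2,150,000 L.
[OCl⁻]/[HOCl] = 10^(pH − pKa) = 10^(7.56 − 7.47) = 1.23; fraction as HOCl = 1/(1 + 1.23) = 0.4484.
Free chlorine required for 2.56 ppm HOCl: 2.56 / 0.4484 = 5.709 ppm.
FC to add: 5.709 − 0.8 = 4.909 mg/L as Cl₂.
Cl₂ equivalent: 4.909 mg/L × 2,150,000 L = 10,560 g.
Product at 55.9% available Cl: 10,560 / 0.559 = 18,880 g.

18.9 kg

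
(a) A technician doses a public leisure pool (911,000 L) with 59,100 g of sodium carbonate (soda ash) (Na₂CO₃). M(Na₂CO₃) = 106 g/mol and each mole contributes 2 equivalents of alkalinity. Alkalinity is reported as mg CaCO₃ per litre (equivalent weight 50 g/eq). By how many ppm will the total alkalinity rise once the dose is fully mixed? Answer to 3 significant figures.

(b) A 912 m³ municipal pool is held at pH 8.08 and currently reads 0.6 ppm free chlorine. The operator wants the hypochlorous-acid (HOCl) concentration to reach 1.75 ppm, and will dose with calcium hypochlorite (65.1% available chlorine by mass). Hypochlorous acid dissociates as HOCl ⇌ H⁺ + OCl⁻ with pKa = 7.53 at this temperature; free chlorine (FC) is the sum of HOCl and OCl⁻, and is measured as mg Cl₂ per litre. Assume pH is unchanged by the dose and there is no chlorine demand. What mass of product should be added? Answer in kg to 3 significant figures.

(a) 61.2 ppm; (b) 10.3 kg

(a) Moles of Na₂CO₃: 59,100 g ÷ 106 g/mol = 557.5 mol → 1115 eq of alkalinity.
(a) As CaCO₃: 1115 eq × 50 g/eq = 55,750 g.
(a) Rise: 55,750 g / 911,000 L × 1000 = 61.2 mg/L.

(b) Volume: 912 m³ = 912,000 L.
(b) [OCl⁻]/[HOCl] = 10^(pH − pKa) = 10^(8.08 − 7.53) = 3.548; fraction as HOCl = 1/(1 + 3.548) = 0.2199.
(b) Free chlorine required for 1.75 ppm HOCl: 1.75 / 0.2199 = 7.959 ppm.
(b) FC to add: 7.959 − 0.6 = 7.359 mg/L as Cl₂.
(b) Cl₂ equivalent: 7.359 mg/L × 912,000 L = 6712 g.
(b) Product at 65.1% available Cl: 6712 / 0.651 = 10,310 g.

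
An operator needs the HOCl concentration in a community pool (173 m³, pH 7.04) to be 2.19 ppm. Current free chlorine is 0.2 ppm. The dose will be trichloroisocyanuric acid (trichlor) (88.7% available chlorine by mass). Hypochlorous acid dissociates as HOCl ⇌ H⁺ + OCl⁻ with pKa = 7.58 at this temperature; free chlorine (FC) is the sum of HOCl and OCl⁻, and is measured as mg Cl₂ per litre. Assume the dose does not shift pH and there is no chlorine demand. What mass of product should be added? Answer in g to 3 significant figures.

511 g

Volume: 173 m³ = 173,000 L.
[OCl⁻]/[HOCl] = 10^(pH − pKa) = 10^(7.04 − 7.58) = 0.2884; fraction as HOCl = 1/(1 + 0.2884) = 0.7762.
Free chlorine required for 2.19 ppm HOCl: 2.19 / 0.7762 = 2.822 ppm.
FC to add: 2.822 − 0.2 = 2.622 mg/L as Cl₂.
Cl₂ equivalent: 2.622 mg/L × 173,000 L = 453.5 g.
Product at 88.7% available Cl: 453.5 / 0.887 = 511.3 g.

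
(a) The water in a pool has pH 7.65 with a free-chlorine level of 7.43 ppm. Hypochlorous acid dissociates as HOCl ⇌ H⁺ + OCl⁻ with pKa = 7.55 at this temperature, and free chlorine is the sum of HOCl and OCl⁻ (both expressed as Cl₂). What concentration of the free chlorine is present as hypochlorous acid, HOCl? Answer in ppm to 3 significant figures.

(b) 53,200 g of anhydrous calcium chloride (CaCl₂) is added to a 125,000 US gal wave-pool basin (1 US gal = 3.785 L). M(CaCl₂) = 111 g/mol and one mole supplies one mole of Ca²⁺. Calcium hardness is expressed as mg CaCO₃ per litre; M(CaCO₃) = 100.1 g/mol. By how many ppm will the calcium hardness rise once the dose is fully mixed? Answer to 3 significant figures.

(a) 3.29 ppm; (b) 101 ppm

(a) [OCl⁻]/[HOCl] = 10^(pH − pKa) = 10^(7.65 − 7.55) = 10^0.10 = 1.259.
(a) Fraction as HOCl = 1 / (1 + 1.259) = 0.4427.
(a) HOCl = 0.4427 × 7.43 ppm = 3.289 ppm.

(b) Volume: 125,000 US gal × 3.785 L/gal = 473,125 L.
(b) Moles of Ca²⁺: 53,200 g ÷ 111 g/mol = 479.3 mol.
(b) As CaCO₃: 479.3 mol × 100.1 g/mol = 47,980 g.
(b) Rise: 47,980 g / 473,125 L × 1000 = 101.4 mg/L.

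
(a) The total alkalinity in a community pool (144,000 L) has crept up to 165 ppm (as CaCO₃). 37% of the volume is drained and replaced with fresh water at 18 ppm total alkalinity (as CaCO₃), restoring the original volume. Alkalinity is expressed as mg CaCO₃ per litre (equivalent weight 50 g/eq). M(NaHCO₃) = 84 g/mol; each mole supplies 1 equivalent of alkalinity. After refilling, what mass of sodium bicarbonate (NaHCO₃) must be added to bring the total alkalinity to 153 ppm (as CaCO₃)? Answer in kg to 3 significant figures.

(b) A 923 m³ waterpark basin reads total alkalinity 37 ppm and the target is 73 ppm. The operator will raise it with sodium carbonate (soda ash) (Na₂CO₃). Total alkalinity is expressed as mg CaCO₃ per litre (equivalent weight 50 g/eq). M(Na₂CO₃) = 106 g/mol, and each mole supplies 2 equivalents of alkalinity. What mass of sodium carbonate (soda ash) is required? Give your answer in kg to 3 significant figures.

(a) 10.3 kg; (b) 35.2 kg

(a) After draining 37% and refilling: 165 × 0.63 + 18 × 0.37 = 110.61 ppm.
(a) Deficit to target: 153 − 110.61 = 42.39 mg/L.
(a) As CaCO₃: 42.39 mg/L × 144,000 L = 6104 g; ÷ 50 g/eq ÷ 1 = 122.1 mol NaHCO₃.
(a) Mass: 122.1 × 84 = 10,250 g.

(b) Volume: 923 m³ = 923,000 L.
(b) Alkalinity to add: (73 − 37) = 36 mg/L as CaCO₃ × 923,000 L = 33,230 g as CaCO₃.
(b) Equivalents: 33,230 g ÷ 50 g/eq = 664.6 eq.
(b) Each mole of Na₂CO₃ supplies 2 eq, so 664.6 / 2 = 332.3 mol.
(b) Mass: 332.3 mol × 106 g/mol = 35,220 g.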